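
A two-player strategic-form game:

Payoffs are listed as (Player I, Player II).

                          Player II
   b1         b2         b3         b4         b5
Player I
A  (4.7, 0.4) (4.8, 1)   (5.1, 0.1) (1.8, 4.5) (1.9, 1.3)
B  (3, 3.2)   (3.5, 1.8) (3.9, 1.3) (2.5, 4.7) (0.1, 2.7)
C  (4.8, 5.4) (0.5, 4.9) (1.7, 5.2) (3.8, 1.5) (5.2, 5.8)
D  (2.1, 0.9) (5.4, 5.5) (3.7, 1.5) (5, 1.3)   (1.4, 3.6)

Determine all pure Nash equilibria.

Mark each player's best response to every combination of opponents' strategies; a profile where every player is best-responding is a pure Nash equilibrium.
Player I against b1: payoffs 4.7, 3, 4.8, 2.1 → best response C.
Player I against b2: payoffs 4.8, 3.5, 0.5, 5.4 → best response D.
Player I against b3: payoffs 5.1, 3.9, 1.7, 3.7 → best response A.
Player I against b4: payoffs 1.8, 2.5, 3.8, 5 → best response D.
Player I against b5: payoffs 1.9, 0.1, 5.2, 1.4 → best response C.
Player II against A: payoffs 0.4, 1, 0.1, 4.5, 1.3 → best response b4.
Player II against B: payoffs 3.2, 1.8, 1.3, 4.7, 2.7 → best response b4.
Player II against C: payoffs 5.4, 4.9, 5.2, 1.5, 5.8 → best response b5.
Player II against D: payoffs 0.9, 5.5, 1.5, 1.3, 3.6 → best response b2.
Mutual best responses: (C, b5); (D, b2).

(C, b5); (D, b2)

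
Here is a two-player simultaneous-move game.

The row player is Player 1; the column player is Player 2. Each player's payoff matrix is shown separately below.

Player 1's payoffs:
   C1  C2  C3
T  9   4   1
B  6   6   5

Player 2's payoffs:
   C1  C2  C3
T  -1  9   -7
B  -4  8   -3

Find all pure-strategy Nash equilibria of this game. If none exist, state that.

Player 1 against C1: payoffs 9, 6 → best response T.
Player 1 against C2: payoffs 4, 6 → best response B.
Player 1 against C3: payoffs 1, 5 → best response B.
Player 2 against T: payoffs -1, 9, -7 → best response C2.
Player 2 against B: payoffs -4, 8, -3 → best response C2.
Mutual best responses: (B, C2).

Pure NE: (B, C2)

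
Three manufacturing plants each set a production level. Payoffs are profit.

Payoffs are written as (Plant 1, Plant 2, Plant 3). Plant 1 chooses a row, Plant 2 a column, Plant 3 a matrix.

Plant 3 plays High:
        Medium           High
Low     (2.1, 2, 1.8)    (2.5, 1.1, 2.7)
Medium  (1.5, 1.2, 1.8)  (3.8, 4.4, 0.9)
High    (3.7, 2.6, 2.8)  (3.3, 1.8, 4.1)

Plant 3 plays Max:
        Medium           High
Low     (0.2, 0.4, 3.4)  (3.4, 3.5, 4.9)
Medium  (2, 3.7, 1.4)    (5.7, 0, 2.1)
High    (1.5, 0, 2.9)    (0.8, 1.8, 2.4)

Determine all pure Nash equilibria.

(Low, Medium, High): Plant 1 can switch to High (2.1 → 3.7). Not NE.
(Low, Medium, Max): Plant 1 can switch to Medium (0.2 → 2). Not NE.
(Low, High, High): Plant 1 can switch to Medium (2.5 → 3.8). Not NE.
(Low, High, Max): Plant 1 can switch to Medium (3.4 → 5.7). Not NE.
(Medium, Medium, High): Plant 1 can switch to Low (1.5 → 2.1). Not NE.
(Medium, Medium, Max): Plant 3 can switch to High (1.4 → 1.8). Not NE.
(Medium, High, High): Plant 3 can switch to Max (0.9 → 2.1). Not NE.
(Medium, High, Max): Plant 2 can switch to Medium (0 → 3.7). Not NE.
(The remaining 4 profiles each have a profitable deviation by the same check.)

There is no pure-strategy Nash equilibrium.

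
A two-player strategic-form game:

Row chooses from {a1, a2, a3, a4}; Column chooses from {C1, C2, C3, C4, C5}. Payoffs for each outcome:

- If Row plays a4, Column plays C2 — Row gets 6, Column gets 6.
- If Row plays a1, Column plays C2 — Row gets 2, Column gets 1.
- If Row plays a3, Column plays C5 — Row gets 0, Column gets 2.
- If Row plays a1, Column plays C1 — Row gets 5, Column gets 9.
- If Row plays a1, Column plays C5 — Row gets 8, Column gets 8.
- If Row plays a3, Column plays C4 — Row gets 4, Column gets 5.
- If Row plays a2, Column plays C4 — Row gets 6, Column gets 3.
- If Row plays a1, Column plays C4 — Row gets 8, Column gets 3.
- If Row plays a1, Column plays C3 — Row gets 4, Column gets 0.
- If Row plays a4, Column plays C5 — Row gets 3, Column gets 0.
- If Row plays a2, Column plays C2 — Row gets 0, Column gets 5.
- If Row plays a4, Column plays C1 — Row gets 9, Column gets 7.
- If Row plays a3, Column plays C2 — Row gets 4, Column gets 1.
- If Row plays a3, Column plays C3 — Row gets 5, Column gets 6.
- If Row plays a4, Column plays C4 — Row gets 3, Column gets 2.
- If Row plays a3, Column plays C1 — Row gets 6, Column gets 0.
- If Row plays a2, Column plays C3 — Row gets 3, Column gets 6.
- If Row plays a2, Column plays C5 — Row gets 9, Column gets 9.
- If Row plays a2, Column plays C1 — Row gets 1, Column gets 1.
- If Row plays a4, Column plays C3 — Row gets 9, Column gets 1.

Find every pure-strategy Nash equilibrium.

(a2, C5) and (a4, C1)

(a1, C1): Row can switch to a3 (5 → 6). Not NE.
(a1, C2): Row can switch to a3 (2 → 4). Not NE.
(a1, C3): Row can switch to a3 (4 → 5). Not NE.
(a1, C4): Column can switch to C1 (3 → 9). Not NE.
(a1, C5): Row can switch to a2 (8 → 9). Not NE.
(a2, C1): Row can switch to a1 (1 → 5). Not NE.
(a2, C2): Row can switch to a1 (0 → 2). Not NE.
(a2, C3): Row can switch to a1 (3 → 4). Not NE.
(a2, C5): Row gets 9, best alternative 8; Column gets 9, best alternative 6. No profitable deviation — NE.
(a4, C1): Row gets 9, best alternative 6; Column gets 7, best alternative 6. No profitable deviation — NE.
(The remaining 10 profiles each have a profitable deviation by the same check.)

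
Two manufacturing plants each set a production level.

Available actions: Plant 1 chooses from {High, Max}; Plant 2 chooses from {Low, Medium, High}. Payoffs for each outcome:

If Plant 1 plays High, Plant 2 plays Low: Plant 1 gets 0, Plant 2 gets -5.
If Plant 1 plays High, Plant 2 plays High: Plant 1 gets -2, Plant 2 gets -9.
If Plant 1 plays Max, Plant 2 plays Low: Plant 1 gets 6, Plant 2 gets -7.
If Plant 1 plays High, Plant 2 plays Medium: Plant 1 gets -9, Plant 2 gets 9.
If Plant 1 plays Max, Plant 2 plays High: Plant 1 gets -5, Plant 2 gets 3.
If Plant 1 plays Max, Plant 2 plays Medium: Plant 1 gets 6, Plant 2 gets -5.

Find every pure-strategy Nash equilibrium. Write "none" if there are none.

No pure-strategy Nash equilibrium.

Plant 1 against Low: payoffs 0, 6 → best response Max.
Plant 1 against Medium: payoffs -9, 6 → best response Max.
Plant 1 against High: payoffs -2, -5 → best response High.
Plant 2 against High: payoffs -5, 9, -9 → best response Medium.
Plant 2 against Max: payoffs -7, -5, 3 → best response High.
No profile is a mutual best response for all players.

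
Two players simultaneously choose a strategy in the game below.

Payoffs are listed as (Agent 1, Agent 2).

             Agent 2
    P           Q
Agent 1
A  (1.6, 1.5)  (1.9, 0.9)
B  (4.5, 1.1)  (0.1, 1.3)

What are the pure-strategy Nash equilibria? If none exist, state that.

There is no pure-strategy Nash equilibrium.

Agent 1 against P: payoffs 1.6, 4.5 → best response B.
Agent 1 against Q: payoffs 1.9, 0.1 → best response A.
Agent 2 against A: payoffs 1.5, 0.9 → best response P.
Agent 2 against B: payoffs 1.1, 1.3 → best response Q.
No profile is a mutual best response for all players.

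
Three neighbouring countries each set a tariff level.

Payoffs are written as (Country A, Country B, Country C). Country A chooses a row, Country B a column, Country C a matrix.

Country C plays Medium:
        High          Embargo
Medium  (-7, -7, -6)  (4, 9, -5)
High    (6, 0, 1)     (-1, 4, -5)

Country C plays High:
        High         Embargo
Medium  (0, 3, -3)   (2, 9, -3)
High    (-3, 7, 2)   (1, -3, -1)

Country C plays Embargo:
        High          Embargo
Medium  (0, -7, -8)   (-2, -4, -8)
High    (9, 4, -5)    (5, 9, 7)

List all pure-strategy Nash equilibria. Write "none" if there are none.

(Medium, Embargo, High); (High, Embargo, Embargo)

(Medium, High, Medium): Country A can switch to High (-7 → 6). Not NE.
(Medium, High, High): Country B can switch to Embargo (3 → 9). Not NE.
(Medium, High, Embargo): Country A can switch to High (0 → 9). Not NE.
(Medium, Embargo, Medium): Country C can switch to High (-5 → -3). Not NE.
(Medium, Embargo, High): Country A gets 2, best alternative 1; Country B gets 9, best alternative 3; Country C gets -3, best alternative -5. No profitable deviation — NE.
(Medium, Embargo, Embargo): Country A can switch to High (-2 → 5). Not NE.
(High, High, Medium): Country B can switch to Embargo (0 → 4). Not NE.
(High, Embargo, Embargo): Country A gets 5, best alternative -2; Country B gets 9, best alternative 4; Country C gets 7, best alternative -1. No profitable deviation — NE.
(The remaining 4 profiles each have a profitable deviation by the same check.)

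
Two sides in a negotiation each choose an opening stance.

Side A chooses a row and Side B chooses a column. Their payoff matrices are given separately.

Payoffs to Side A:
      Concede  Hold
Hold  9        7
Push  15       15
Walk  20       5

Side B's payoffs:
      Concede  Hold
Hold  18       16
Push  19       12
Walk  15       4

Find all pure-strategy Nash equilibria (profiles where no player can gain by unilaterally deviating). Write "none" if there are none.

Mark each player's best response to every combination of opponents' strategies; a profile where every player is best-responding is a pure Nash equilibrium.
Side A against Concede: payoffs 9, 15, 20 → best response Walk.
Side A against Hold: payoffs 7, 15, 5 → best response Push.
Side B against Hold: payoffs 18, 16 → best response Concede.
Side B against Push: payoffs 19, 12 → best response Concede.
Side B against Walk: payoffs 15, 4 → best response Concede.
Mutual best responses: (Walk, Concede).

(Walk, Concede)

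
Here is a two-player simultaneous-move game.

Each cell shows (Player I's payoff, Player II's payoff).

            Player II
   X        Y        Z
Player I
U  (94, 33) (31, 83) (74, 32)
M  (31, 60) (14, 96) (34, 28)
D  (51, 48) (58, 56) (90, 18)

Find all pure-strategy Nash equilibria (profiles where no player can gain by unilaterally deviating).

(U, X): Player II can switch to Y (33 → 83). Not NE.
(U, Y): Player I can switch to D (31 → 58). Not NE.
(U, Z): Player I can switch to D (74 → 90). Not NE.
(M, X): Player I can switch to U (31 → 94). Not NE.
(M, Y): Player I can switch to U (14 → 31). Not NE.
(M, Z): Player I can switch to U (34 → 74). Not NE.
(D, X): Player I can switch to U (51 → 94). Not NE.
(D, Y): Player I gets 58, best alternative 31; Player II gets 56, best alternative 48. No profitable deviation — NE.
(D, Z): Player II can switch to X (18 → 48). Not NE.

(D, Y)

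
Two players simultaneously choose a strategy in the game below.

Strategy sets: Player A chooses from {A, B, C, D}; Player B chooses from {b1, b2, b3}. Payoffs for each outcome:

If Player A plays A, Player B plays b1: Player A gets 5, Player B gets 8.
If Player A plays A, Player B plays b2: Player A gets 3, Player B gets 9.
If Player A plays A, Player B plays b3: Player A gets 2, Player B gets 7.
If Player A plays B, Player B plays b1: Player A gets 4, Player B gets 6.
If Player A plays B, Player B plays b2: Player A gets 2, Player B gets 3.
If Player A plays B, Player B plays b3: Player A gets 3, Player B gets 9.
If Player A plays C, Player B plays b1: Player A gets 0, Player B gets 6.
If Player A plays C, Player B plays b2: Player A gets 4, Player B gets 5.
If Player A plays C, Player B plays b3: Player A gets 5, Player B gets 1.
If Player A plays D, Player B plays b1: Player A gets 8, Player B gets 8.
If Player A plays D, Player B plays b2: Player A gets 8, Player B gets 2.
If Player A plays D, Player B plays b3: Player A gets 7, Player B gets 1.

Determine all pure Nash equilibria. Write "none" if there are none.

(A, b1): Player A can switch to D (5 → 8). Not NE.
(A, b2): Player A can switch to C (3 → 4). Not NE.
(A, b3): Player A can switch to B (2 → 3). Not NE.
(B, b1): Player A can switch to A (4 → 5). Not NE.
(B, b2): Player A can switch to A (2 → 3). Not NE.
(B, b3): Player A can switch to C (3 → 5). Not NE.
(D, b1): Player A gets 8, best alternative 5; Player B gets 8, best alternative 2. No profitable deviation — NE.
(The remaining 5 profiles each have a profitable deviation by the same check.)

Pure NE: (D, b1)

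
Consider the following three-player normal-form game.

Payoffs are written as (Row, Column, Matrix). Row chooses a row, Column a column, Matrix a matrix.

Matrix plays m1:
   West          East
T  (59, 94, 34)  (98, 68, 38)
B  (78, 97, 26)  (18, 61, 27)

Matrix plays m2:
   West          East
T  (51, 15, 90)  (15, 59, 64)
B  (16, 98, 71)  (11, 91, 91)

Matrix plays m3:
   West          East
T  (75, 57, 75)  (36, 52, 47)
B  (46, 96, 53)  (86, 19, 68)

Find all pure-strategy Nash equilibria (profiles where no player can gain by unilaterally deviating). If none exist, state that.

Mark each player's best response to every combination of opponents' strategies; a profile where every player is best-responding is a pure Nash equilibrium.
Row against (West, m1): payoffs 59, 78 → best response B.
Row against (West, m2): payoffs 51, 16 → best response T.
Row against (West, m3): payoffs 75, 46 → best response T.
Row against (East, m1): payoffs 98, 18 → best response T.
Row against (East, m2): payoffs 15, 11 → best response T.
Row against (East, m3): payoffs 36, 86 → best response B.
Column against (T, m1): payoffs 94, 68 → best response West.
Column against (T, m2): payoffs 15, 59 → best response East.
Column against (T, m3): payoffs 57, 52 → best response West.
Column against (B, m1): payoffs 97, 61 → best response West.
Column against (B, m2): payoffs 98, 91 → best response West.
Column against (B, m3): payoffs 96, 19 → best response West.
Matrix against (T, West): payoffs 34, 90, 75 → best response m2.
Matrix against (T, East): payoffs 38, 64, 47 → best response m2.
Matrix against (B, West): payoffs 26, 71, 53 → best response m2.
Matrix against (B, East): payoffs 27, 91, 68 → best response m2.
Mutual best responses: (T, East, m2).

(T, East, m2)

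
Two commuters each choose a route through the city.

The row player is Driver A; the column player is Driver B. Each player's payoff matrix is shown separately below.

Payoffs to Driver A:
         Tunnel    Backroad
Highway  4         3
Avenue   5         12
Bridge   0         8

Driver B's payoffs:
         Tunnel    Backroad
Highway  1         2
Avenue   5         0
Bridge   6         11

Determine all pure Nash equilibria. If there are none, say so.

The unique pure-strategy Nash equilibrium is (Avenue, Tunnel).

(Highway, Tunnel): Driver A can switch to Avenue (4 → 5). Not NE.
(Highway, Backroad): Driver A can switch to Avenue (3 → 12). Not NE.
(Avenue, Tunnel): Driver A gets 5, best alternative 4; Driver B gets 5, best alternative 0. No profitable deviation — NE.
(Avenue, Backroad): Driver B can switch to Tunnel (0 → 5). Not NE.
(Bridge, Tunnel): Driver A can switch to Highway (0 → 4). Not NE.
(Bridge, Backroad): Driver A can switch to Avenue (8 → 12). Not NE.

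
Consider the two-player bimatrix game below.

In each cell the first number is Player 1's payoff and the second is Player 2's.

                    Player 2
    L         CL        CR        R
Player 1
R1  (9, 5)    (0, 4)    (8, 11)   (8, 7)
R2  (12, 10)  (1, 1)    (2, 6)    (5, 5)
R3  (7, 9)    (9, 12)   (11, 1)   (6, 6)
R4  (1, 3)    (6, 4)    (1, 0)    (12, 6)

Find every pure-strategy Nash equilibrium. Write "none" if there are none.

Pure-strategy Nash equilibria: (R2, L), (R3, CL), (R4, R)

For each strategy profile, look for a profitable unilateral deviation.
(R1, L): Player 1 can switch to R2 (9 → 12). Not NE.
(R1, CL): Player 1 can switch to R2 (0 → 1). Not NE.
(R1, CR): Player 1 can switch to R3 (8 → 11). Not NE.
(R1, R): Player 1 can switch to R4 (8 → 12). Not NE.
(R2, L): Player 1 gets 12, best alternative 9; Player 2 gets 10, best alternative 6. No profitable deviation — NE.
(R2, CL): Player 1 can switch to R3 (1 → 9). Not NE.
(R2, CR): Player 1 can switch to R1 (2 → 8). Not NE.
(R3, CL): Player 1 gets 9, best alternative 6; Player 2 gets 12, best alternative 9. No profitable deviation — NE.
(R4, R): Player 1 gets 12, best alternative 8; Player 2 gets 6, best alternative 4. No profitable deviation — NE.
(The remaining 7 profiles each have a profitable deviation by the same check.)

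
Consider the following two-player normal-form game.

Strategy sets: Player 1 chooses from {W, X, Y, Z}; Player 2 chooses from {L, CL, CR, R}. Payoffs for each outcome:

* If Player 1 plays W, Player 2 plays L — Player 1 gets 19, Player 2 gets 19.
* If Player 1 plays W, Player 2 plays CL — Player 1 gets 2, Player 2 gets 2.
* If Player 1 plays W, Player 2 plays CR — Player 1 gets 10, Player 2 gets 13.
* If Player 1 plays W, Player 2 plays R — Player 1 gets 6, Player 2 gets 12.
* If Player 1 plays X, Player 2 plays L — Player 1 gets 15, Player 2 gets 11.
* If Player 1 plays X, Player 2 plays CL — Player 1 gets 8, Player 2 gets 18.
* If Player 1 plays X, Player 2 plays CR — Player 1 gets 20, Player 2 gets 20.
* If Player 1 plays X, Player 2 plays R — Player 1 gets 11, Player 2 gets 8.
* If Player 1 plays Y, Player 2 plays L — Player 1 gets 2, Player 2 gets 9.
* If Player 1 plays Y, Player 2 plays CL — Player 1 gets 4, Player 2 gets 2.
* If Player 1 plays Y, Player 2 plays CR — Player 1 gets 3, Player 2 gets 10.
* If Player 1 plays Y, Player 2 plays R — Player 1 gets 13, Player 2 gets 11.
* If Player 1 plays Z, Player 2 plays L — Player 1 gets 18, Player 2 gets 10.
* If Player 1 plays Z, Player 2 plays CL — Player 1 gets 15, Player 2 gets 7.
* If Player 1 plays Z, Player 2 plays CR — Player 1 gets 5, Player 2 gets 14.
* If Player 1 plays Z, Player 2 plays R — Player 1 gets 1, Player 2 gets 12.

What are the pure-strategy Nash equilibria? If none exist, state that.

The pure Nash equilibria are (W, L); (X, CR); (Y, R).

(W, L): Player 1 gets 19, best alternative 18; Player 2 gets 19, best alternative 13. No profitable deviation — NE.
(W, CL): Player 1 can switch to X (2 → 8). Not NE.
(W, CR): Player 1 can switch to X (10 → 20). Not NE.
(W, R): Player 1 can switch to X (6 → 11). Not NE.
(X, L): Player 1 can switch to W (15 → 19). Not NE.
(X, CL): Player 1 can switch to Z (8 → 15). Not NE.
(X, CR): Player 1 gets 20, best alternative 10; Player 2 gets 20, best alternative 18. No profitable deviation — NE.
(X, R): Player 1 can switch to Y (11 → 13). Not NE.
(Y, L): Player 1 can switch to W (2 → 19). Not NE.
(Y, CL): Player 1 can switch to X (4 → 8). Not NE.
(Y, R): Player 1 gets 13, best alternative 11; Player 2 gets 11, best alternative 10. No profitable deviation — NE.
(The remaining 5 profiles each have a profitable deviation by the same check.)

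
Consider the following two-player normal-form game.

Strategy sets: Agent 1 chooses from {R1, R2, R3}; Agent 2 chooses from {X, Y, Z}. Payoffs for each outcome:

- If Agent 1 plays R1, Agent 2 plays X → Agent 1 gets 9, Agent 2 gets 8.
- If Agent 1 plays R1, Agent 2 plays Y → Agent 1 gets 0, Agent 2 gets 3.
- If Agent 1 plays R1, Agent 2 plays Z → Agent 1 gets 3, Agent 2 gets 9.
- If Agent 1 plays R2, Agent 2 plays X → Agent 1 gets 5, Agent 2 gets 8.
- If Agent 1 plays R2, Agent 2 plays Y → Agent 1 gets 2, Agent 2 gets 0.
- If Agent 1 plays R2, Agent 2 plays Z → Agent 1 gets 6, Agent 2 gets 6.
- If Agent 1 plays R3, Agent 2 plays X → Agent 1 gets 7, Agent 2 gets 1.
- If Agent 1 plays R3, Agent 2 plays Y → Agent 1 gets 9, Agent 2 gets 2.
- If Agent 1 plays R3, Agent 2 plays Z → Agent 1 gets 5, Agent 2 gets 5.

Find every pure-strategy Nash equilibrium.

No pure-strategy Nash equilibrium.

(R1, X): Agent 2 can switch to Z (8 → 9). Not NE.
(R1, Y): Agent 1 can switch to R2 (0 → 2). Not NE.
(R1, Z): Agent 1 can switch to R2 (3 → 6). Not NE.
(R2, X): Agent 1 can switch to R1 (5 → 9). Not NE.
(R2, Y): Agent 1 can switch to R3 (2 → 9). Not NE.
(R2, Z): Agent 2 can switch to X (6 → 8). Not NE.
(The remaining 3 profiles each have a profitable deviation by the same check.)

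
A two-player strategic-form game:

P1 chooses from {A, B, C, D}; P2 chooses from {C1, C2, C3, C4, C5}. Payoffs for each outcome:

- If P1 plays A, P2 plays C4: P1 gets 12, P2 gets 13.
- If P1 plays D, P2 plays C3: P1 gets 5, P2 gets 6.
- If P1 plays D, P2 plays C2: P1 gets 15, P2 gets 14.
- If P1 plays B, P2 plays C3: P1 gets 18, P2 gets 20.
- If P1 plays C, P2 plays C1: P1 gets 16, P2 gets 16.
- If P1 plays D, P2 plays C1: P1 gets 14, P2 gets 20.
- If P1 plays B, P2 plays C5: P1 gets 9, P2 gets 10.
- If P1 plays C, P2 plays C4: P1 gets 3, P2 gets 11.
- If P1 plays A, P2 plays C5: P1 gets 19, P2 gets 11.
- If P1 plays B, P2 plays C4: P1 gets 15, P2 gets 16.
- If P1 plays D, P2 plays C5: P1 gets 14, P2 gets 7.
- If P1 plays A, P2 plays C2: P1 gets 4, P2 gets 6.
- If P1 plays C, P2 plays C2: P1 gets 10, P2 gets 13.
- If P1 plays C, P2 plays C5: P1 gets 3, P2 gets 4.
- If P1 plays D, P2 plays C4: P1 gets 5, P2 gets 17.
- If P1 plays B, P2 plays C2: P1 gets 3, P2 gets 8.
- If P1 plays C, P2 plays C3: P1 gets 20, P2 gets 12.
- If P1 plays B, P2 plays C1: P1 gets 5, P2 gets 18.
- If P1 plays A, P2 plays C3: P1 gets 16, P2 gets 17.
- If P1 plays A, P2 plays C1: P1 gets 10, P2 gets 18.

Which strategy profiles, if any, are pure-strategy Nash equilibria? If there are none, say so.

The unique pure-strategy Nash equilibrium is (C, C1).

P1 against C1: payoffs 10, 5, 16, 14 → best response C.
P1 against C2: payoffs 4, 3, 10, 15 → best response D.
P1 against C3: payoffs 16, 18, 20, 5 → best response C.
P1 against C4: payoffs 12, 15, 3, 5 → best response B.
P1 against C5: payoffs 19, 9, 3, 14 → best response A.
P2 against A: payoffs 18, 6, 17, 13, 11 → best response C1.
P2 against B: payoffs 18, 8, 20, 16, 10 → best response C3.
P2 against C: payoffs 16, 13, 12, 11, 4 → best response C1.
P2 against D: payoffs 20, 14, 6, 17, 7 → best response C1.
Mutual best responses: (C, C1).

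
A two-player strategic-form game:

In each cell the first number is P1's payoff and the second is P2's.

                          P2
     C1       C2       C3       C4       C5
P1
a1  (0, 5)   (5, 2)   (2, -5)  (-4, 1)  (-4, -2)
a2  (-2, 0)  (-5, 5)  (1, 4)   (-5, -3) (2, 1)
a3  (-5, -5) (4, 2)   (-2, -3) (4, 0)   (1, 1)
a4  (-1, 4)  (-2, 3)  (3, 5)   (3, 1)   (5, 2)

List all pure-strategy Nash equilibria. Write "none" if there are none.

Pure-strategy Nash equilibria: (a1, C1) and (a4, C3)

Check each profile: it is a Nash equilibrium iff no player can strictly gain by switching unilaterally.
(a1, C1): P1 gets 0, best alternative -1; P2 gets 5, best alternative 2. No profitable deviation — NE.
(a1, C2): P2 can switch to C1 (2 → 5). Not NE.
(a1, C3): P1 can switch to a4 (2 → 3). Not NE.
(a1, C4): P1 can switch to a3 (-4 → 4). Not NE.
(a1, C5): P1 can switch to a2 (-4 → 2). Not NE.
(a2, C1): P1 can switch to a1 (-2 → 0). Not NE.
(a2, C2): P1 can switch to a1 (-5 → 5). Not NE.
(a4, C3): P1 gets 3, best alternative 2; P2 gets 5, best alternative 4. No profitable deviation — NE.
(The remaining 12 profiles each have a profitable deviation by the same check.)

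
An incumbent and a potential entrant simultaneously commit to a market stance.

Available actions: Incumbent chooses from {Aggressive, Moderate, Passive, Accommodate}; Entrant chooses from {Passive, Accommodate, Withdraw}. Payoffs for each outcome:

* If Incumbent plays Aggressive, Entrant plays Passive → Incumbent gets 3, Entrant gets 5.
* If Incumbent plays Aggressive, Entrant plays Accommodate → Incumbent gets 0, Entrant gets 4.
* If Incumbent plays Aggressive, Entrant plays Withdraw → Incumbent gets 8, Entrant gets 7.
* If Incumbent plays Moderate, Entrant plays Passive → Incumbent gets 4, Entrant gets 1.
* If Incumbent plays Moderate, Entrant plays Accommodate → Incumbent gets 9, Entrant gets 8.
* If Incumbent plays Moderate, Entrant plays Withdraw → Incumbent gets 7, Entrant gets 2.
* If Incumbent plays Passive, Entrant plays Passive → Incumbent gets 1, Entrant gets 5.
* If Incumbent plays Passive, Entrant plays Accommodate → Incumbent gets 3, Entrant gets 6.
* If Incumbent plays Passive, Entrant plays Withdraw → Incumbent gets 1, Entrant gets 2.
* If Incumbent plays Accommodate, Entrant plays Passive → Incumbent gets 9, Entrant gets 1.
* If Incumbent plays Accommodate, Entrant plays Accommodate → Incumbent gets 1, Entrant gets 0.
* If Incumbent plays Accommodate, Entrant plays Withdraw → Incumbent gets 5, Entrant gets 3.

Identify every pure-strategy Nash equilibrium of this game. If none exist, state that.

Incumbent against Passive: payoffs 3, 4, 1, 9 → best response Accommodate.
Incumbent against Accommodate: payoffs 0, 9, 3, 1 → best response Moderate.
Incumbent against Withdraw: payoffs 8, 7, 1, 5 → best response Aggressive.
Entrant against Aggressive: payoffs 5, 4, 7 → best response Withdraw.
Entrant against Moderate: payoffs 1, 8, 2 → best response Accommodate.
Entrant against Passive: payoffs 5, 6, 2 → best response Accommodate.
Entrant against Accommodate: payoffs 1, 0, 3 → best response Withdraw.
Mutual best responses: (Aggressive, Withdraw); (Moderate, Accommodate).

The pure Nash equilibria are (Aggressive, Withdraw), (Moderate, Accommodate).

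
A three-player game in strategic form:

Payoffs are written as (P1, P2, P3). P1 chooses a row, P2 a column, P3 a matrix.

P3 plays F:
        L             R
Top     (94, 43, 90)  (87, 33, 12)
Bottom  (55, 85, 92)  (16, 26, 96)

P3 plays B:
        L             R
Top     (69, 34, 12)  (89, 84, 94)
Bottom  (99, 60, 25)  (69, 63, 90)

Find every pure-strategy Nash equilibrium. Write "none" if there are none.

P1 against (L, F): payoffs 94, 55 → best response Top.
P1 against (L, B): payoffs 69, 99 → best response Bottom.
P1 against (R, F): payoffs 87, 16 → best response Top.
P1 against (R, B): payoffs 89, 69 → best response Top.
P2 against (Top, F): payoffs 43, 33 → best response L.
P2 against (Top, B): payoffs 34, 84 → best response R.
P2 against (Bottom, F): payoffs 85, 26 → best response L.
P2 against (Bottom, B): payoffs 60, 63 → best response R.
P3 against (Top, L): payoffs 90, 12 → best response F.
P3 against (Top, R): payoffs 12, 94 → best response B.
P3 against (Bottom, L): payoffs 92, 25 → best response F.
P3 against (Bottom, R): payoffs 96, 90 → best response F.
Mutual best responses: (Top, L, F); (Top, R, B).

(Top, L, F), (Top, R, B)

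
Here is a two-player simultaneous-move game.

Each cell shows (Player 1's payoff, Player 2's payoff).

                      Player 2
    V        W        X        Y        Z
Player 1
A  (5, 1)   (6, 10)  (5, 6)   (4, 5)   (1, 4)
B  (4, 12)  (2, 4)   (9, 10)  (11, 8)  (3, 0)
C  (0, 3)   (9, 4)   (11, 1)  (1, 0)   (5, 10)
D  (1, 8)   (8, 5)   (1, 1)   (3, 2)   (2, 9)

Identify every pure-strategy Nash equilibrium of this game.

(A, V): Player 2 can switch to W (1 → 10). Not NE.
(A, W): Player 1 can switch to C (6 → 9). Not NE.
(A, X): Player 1 can switch to B (5 → 9). Not NE.
(A, Y): Player 1 can switch to B (4 → 11). Not NE.
(A, Z): Player 1 can switch to B (1 → 3). Not NE.
(B, V): Player 1 can switch to A (4 → 5). Not NE.
(B, W): Player 1 can switch to A (2 → 6). Not NE.
(B, X): Player 1 can switch to C (9 → 11). Not NE.
(B, Y): Player 2 can switch to V (8 → 12). Not NE.
(B, Z): Player 1 can switch to C (3 → 5). Not NE.
(C, V): Player 1 can switch to A (0 → 5). Not NE.
(C, W): Player 2 can switch to Z (4 → 10). Not NE.
(C, Z): Player 1 gets 5, best alternative 3; Player 2 gets 10, best alternative 4. No profitable deviation — NE.
(The remaining 7 profiles each have a profitable deviation by the same check.)

The unique pure-strategy Nash equilibrium is (C, Z).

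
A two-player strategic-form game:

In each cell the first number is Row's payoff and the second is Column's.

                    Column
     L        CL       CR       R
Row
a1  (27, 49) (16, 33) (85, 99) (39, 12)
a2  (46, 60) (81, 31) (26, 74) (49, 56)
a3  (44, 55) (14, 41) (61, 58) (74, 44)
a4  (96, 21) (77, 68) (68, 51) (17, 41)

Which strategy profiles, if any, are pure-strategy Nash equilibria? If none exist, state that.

(a1, L): Row can switch to a2 (27 → 46). Not NE.
(a1, CL): Row can switch to a2 (16 → 81). Not NE.
(a1, CR): Row gets 85, best alternative 68; Column gets 99, best alternative 49. No profitable deviation — NE.
(a1, R): Row can switch to a2 (39 → 49). Not NE.
(a2, L): Row can switch to a4 (46 → 96). Not NE.
(a2, CL): Column can switch to L (31 → 60). Not NE.
(a2, CR): Row can switch to a1 (26 → 85). Not NE.
(a2, R): Row can switch to a3 (49 → 74). Not NE.
(a3, L): Row can switch to a2 (44 → 46). Not NE.
(The remaining 7 profiles each have a profitable deviation by the same check.)

Pure NE: (a1, CR)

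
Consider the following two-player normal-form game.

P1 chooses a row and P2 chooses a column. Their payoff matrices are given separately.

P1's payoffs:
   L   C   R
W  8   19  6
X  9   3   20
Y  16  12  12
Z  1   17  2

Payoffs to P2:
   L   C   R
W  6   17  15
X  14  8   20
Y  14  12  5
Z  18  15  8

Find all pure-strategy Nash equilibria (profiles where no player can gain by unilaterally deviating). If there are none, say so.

(W, C); (X, R); (Y, L)

Mark each player's best response to every combination of opponents' strategies; a profile where every player is best-responding is a pure Nash equilibrium.
P1 against L: payoffs 8, 9, 16, 1 → best response Y.
P1 against C: payoffs 19, 3, 12, 17 → best response W.
P1 against R: payoffs 6, 20, 12, 2 → best response X.
P2 against W: payoffs 6, 17, 15 → best response C.
P2 against X: payoffs 14, 8, 20 → best response R.
P2 against Y: payoffs 14, 12, 5 → best response L.
P2 against Z: payoffs 18, 15, 8 → best response L.
Mutual best responses: (W, C); (X, R); (Y, L).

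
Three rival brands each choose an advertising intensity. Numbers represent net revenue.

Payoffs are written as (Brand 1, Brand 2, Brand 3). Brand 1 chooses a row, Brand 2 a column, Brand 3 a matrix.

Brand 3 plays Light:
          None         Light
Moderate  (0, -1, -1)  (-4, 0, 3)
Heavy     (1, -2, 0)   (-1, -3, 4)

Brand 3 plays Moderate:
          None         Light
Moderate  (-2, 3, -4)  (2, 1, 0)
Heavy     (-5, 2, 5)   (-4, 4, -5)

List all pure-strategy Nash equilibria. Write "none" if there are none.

No pure-strategy Nash equilibrium.

(Moderate, None, Light): Brand 1 can switch to Heavy (0 → 1). Not NE.
(Moderate, None, Moderate): Brand 3 can switch to Light (-4 → -1). Not NE.
(Moderate, Light, Light): Brand 1 can switch to Heavy (-4 → -1). Not NE.
(Moderate, Light, Moderate): Brand 2 can switch to None (1 → 3). Not NE.
(Heavy, None, Light): Brand 3 can switch to Moderate (0 → 5). Not NE.
(Heavy, None, Moderate): Brand 1 can switch to Moderate (-5 → -2). Not NE.
(Heavy, Light, Light): Brand 2 can switch to None (-3 → -2). Not NE.
(Heavy, Light, Moderate): Brand 1 can switch to Moderate (-4 → 2). Not NE.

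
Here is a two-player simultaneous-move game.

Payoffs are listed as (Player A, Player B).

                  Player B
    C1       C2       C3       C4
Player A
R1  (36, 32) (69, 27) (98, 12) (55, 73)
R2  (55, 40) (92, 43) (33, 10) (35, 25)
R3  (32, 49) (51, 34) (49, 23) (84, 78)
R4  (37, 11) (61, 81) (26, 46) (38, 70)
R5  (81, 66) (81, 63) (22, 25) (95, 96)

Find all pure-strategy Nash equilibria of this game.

The pure Nash equilibria are (R2, C2); (R5, C4).

Player A against C1: payoffs 36, 55, 32, 37, 81 → best response R5.
Player A against C2: payoffs 69, 92, 51, 61, 81 → best response R2.
Player A against C3: payoffs 98, 33, 49, 26, 22 → best response R1.
Player A against C4: payoffs 55, 35, 84, 38, 95 → best response R5.
Player B against R1: payoffs 32, 27, 12, 73 → best response C4.
Player B against R2: payoffs 40, 43, 10, 25 → best response C2.
Player B against R3: payoffs 49, 34, 23, 78 → best response C4.
Player B against R4: payoffs 11, 81, 46, 70 → best response C2.
Player B against R5: payoffs 66, 63, 25, 96 → best response C4.
Mutual best responses: (R2, C2); (R5, C4).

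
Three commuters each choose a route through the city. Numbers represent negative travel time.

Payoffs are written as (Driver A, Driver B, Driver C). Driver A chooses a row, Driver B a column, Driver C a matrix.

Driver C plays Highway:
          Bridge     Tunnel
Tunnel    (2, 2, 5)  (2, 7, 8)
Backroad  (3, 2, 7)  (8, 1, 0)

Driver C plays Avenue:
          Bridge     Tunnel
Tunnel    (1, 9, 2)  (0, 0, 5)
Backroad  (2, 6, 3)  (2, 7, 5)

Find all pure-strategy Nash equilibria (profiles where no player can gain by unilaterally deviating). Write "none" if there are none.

(Backroad, Bridge, Highway) and (Backroad, Tunnel, Avenue)

(Tunnel, Bridge, Highway): Driver A can switch to Backroad (2 → 3). Not NE.
(Tunnel, Bridge, Avenue): Driver A can switch to Backroad (1 → 2). Not NE.
(Tunnel, Tunnel, Highway): Driver A can switch to Backroad (2 → 8). Not NE.
(Tunnel, Tunnel, Avenue): Driver A can switch to Backroad (0 → 2). Not NE.
(Backroad, Bridge, Highway): Driver A gets 3, best alternative 2; Driver B gets 2, best alternative 1; Driver C gets 7, best alternative 3. No profitable deviation — NE.
(Backroad, Bridge, Avenue): Driver B can switch to Tunnel (6 → 7). Not NE.
(Backroad, Tunnel, Highway): Driver B can switch to Bridge (1 → 2). Not NE.
(Backroad, Tunnel, Avenue): Driver A gets 2, best alternative 0; Driver B gets 7, best alternative 6; Driver C gets 5, best alternative 0. No profitable deviation — NE.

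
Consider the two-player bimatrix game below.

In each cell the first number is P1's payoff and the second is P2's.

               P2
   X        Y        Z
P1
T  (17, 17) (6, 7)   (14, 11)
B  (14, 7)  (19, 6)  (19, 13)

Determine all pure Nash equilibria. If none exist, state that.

Pure-strategy Nash equilibria: (T, X) and (B, Z)

For each player, find the best response to each opponent profile; mutual best responses are the pure NE.
P1 against X: payoffs 17, 14 → best response T.
P1 against Y: payoffs 6, 19 → best response B.
P1 against Z: payoffs 14, 19 → best response B.
P2 against T: payoffs 17, 7, 11 → best response X.
P2 against B: payoffs 7, 6, 13 → best response Z.
Mutual best responses: (T, X); (B, Z).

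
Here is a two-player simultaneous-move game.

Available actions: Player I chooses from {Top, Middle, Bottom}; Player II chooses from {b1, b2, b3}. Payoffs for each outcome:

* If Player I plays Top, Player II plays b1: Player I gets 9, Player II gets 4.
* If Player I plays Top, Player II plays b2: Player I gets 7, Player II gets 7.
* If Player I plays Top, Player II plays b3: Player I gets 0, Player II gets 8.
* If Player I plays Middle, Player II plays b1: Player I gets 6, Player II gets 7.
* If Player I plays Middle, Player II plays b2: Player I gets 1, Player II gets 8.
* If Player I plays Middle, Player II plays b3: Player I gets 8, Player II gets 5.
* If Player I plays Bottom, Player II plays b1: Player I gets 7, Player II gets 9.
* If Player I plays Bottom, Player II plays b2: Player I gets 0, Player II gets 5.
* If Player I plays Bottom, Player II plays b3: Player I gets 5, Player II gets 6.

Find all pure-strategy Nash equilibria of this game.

No pure-strategy Nash equilibrium.

Check each profile: it is a Nash equilibrium iff no player can strictly gain by switching unilaterally.
(Top, b1): Player II can switch to b2 (4 → 7). Not NE.
(Top, b2): Player II can switch to b3 (7 → 8). Not NE.
(Top, b3): Player I can switch to Middle (0 → 8). Not NE.
(Middle, b1): Player I can switch to Top (6 → 9). Not NE.
(Middle, b2): Player I can switch to Top (1 → 7). Not NE.
(Middle, b3): Player II can switch to b1 (5 → 7). Not NE.
(Bottom, b1): Player I can switch to Top (7 → 9). Not NE.
(Bottom, b2): Player I can switch to Top (0 → 7). Not NE.
(The remaining 1 profile has a profitable deviation by the same check.)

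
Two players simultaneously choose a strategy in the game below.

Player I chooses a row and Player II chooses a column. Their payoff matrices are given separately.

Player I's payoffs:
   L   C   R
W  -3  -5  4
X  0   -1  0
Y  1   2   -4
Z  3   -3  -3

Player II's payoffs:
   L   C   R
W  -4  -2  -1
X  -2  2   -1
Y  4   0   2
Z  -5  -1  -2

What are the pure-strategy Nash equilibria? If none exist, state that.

(W, R)

Player I against L: payoffs -3, 0, 1, 3 → best response Z.
Player I against C: payoffs -5, -1, 2, -3 → best response Y.
Player I against R: payoffs 4, 0, -4, -3 → best response W.
Player II against W: payoffs -4, -2, -1 → best response R.
Player II against X: payoffs -2, 2, -1 → best response C.
Player II against Y: payoffs 4, 0, 2 → best response L.
Player II against Z: payoffs -5, -1, -2 → best response C.
Mutual best responses: (W, R).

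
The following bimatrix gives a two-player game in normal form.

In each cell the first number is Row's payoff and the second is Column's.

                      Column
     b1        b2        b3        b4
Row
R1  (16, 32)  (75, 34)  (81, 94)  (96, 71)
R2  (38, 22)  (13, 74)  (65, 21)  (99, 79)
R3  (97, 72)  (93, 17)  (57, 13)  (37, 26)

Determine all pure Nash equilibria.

The pure Nash equilibria are (R1, b3), (R2, b4), (R3, b1).

(R1, b1): Row can switch to R2 (16 → 38). Not NE.
(R1, b2): Row can switch to R3 (75 → 93). Not NE.
(R1, b3): Row gets 81, best alternative 65; Column gets 94, best alternative 71. No profitable deviation — NE.
(R1, b4): Row can switch to R2 (96 → 99). Not NE.
(R2, b1): Row can switch to R3 (38 → 97). Not NE.
(R2, b2): Row can switch to R1 (13 → 75). Not NE.
(R2, b3): Row can switch to R1 (65 → 81). Not NE.
(R2, b4): Row gets 99, best alternative 96; Column gets 79, best alternative 74. No profitable deviation — NE.
(R3, b1): Row gets 97, best alternative 38; Column gets 72, best alternative 26. No profitable deviation — NE.
(R3, b2): Column can switch to b1 (17 → 72). Not NE.
(R3, b3): Row can switch to R1 (57 → 81). Not NE.
(R3, b4): Row can switch to R1 (37 → 96). Not NE.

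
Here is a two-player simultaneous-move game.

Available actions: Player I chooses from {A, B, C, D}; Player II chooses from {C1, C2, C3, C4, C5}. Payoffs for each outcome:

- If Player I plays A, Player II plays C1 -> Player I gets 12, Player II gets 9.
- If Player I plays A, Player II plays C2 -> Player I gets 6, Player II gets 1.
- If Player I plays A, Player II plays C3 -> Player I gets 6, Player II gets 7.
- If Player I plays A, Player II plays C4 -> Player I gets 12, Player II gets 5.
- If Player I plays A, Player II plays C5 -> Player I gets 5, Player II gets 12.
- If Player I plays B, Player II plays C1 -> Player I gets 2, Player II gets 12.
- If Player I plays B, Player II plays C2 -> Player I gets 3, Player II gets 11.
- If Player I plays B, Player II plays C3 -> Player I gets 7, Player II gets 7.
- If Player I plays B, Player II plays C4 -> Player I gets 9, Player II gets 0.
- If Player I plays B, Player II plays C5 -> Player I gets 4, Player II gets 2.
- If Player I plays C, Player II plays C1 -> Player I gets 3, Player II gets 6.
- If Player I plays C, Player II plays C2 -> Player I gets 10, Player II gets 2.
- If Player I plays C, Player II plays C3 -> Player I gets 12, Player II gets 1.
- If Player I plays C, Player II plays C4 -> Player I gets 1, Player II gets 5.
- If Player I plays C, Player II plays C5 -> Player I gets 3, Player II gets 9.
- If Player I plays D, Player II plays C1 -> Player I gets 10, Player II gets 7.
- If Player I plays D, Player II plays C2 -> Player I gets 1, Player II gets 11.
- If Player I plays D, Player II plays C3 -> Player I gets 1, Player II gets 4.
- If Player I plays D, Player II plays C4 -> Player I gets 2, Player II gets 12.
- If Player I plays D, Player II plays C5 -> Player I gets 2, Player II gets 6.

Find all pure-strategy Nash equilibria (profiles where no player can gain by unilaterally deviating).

(A, C5)

For each player, find the best response to each opponent profile; mutual best responses are the pure NE.
Player I against C1: payoffs 12, 2, 3, 10 → best response A.
Player I against C2: payoffs 6, 3, 10, 1 → best response C.
Player I against C3: payoffs 6, 7, 12, 1 → best response C.
Player I against C4: payoffs 12, 9, 1, 2 → best response A.
Player I against C5: payoffs 5, 4, 3, 2 → best response A.
Player II against A: payoffs 9, 1, 7, 5, 12 → best response C5.
Player II against B: payoffs 12, 11, 7, 0, 2 → best response C1.
Player II against C: payoffs 6, 2, 1, 5, 9 → best response C5.
Player II against D: payoffs 7, 11, 4, 12, 6 → best response C4.
Mutual best responses: (A, C5).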